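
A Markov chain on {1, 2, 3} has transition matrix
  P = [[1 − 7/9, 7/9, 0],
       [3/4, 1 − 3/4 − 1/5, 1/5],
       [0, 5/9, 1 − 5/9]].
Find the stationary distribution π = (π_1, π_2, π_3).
π = (675/1627, 700/1627, 252/1627)

This is a birth-death chain on three states, which satisfies detailed balance: π_1 · P_{12} = π_2 · P_{21} and π_2 · P_{23} = π_3 · P_{32}.
From π_1 · 7/9 = π_2 · 3/4: π_2/π_1 = (7/9)/(3/4) = 28/27.
From π_2 · 1/5 = π_3 · 5/9: π_3/π_2 = (1/5)/(5/9) = 9/25.
Take π_1 proportional to 1; then unnormalized π = (1, 28/27, 28/75). Normalize by dividing by the sum 1627/675:
  π = (675/1627, 700/1627, 252/1627).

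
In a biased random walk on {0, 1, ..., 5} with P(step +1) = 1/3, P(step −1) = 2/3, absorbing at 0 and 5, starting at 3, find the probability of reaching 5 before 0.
P(hit 5 before 0) = (1 − (2)^3) / (1 − (2)^5) = 7/31

Let u_k denote P(reach 5 before 0 | start at k). Boundary: u_0 = 0, u_5 = 1. Recurrence: u_k = 1/3·u_{k+1} + 2/3·u_{k-1} for 1 ≤ k ≤ 4. Try u_k = A + B·r^k with r = q/p = (2/3)/(1/3) = 2. Substitution satisfies the recurrence; boundary conditions give:
  u_k = (1 − r^k) / (1 − r^N) = (1 − (2)^3) / (1 − (2)^5) = 7/31.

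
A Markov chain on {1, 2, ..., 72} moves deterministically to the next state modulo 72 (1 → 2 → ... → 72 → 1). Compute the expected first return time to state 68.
E[T_68 | X_0 = 68] = 72

The chain cycles deterministically, so starting at state 68 it returns in exactly 72 steps. Equivalently, the stationary distribution is uniform π_j = 1/72 for every state j, so by Kac's formula E[T_68] = 1/π_68 = 72.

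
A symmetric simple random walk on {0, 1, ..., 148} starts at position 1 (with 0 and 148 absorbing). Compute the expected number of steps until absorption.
E[τ | X_0 = 1] = 147

Let v_k = E[τ | X_0 = k]. Boundary: v_0 = v_148 = 0. Recurrence: v_k = 1 + (v_{k-1} + v_{k+1})/2 for 1 ≤ k ≤ 147. The particular solution to v_k − (v_{k-1} + v_{k+1})/2 = 1 is v_k = −k^2. Adding homogeneous solution A + B k and matching boundaries gives v_k = k (148 − k). Substituting k = 1: v_1 = 1 · 147 = 147.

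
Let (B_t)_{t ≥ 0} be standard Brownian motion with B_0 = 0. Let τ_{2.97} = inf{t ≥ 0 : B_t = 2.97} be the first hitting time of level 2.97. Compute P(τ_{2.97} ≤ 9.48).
P(τ_{2.97} ≤ 9.48) = 2(1 − Φ(2.97/√9.48)) = 2(1 − Φ(0.9646)) ≈ 0.3347

By the reflection principle for standard BM, P(τ_b ≤ t) = 2 · P(B_t ≥ b). Since B_t ~ N(0, t), P(B_t ≥ 2.97) = 1 − Φ(2.97/√t) = 1 − Φ(2.97/√9.48) = 1 − Φ(0.9646) ≈ 0.16737. Doubling: P(τ_{2.97} ≤ 9.48) ≈ 2 · 0.16737 = 0.33474 ≈ 0.3347.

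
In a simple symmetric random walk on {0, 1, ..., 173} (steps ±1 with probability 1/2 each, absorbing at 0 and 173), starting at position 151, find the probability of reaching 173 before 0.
P(hit 173 before 0) = 151/173

Let u_k = P(hit 173 before 0 | start at k). Then u_0 = 0, u_173 = 1, and u_k = u_{k-1}/2 + u_{k+1}/2 for 1 ≤ k ≤ 172. This harmonic recurrence is solved by u_k = k/173, giving u_151 = 151/173.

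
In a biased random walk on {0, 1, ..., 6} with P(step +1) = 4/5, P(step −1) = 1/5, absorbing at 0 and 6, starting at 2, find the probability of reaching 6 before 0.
P(hit 6 before 0) = (1 − (1/4)^2) / (1 − (1/4)^6) = 256/273

Let u_k denote P(reach 6 before 0 | start at k). Boundary: u_0 = 0, u_6 = 1. Recurrence: u_k = 4/5·u_{k+1} + 1/5·u_{k-1} for 1 ≤ k ≤ 5. Try u_k = A + B·r^k with r = q/p = (1/5)/(4/5) = 1/4. Substitution satisfies the recurrence; boundary conditions give:
  u_k = (1 − r^k) / (1 − r^N) = (1 − (1/4)^2) / (1 − (1/4)^6) = 256/273.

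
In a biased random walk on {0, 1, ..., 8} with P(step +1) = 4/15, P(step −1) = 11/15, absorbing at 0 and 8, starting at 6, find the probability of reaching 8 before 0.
P(hit 8 before 0) = (1 − (11/4)^6) / (1 − (11/4)^8) = 269328/2040889

Let u_k denote P(reach 8 before 0 | start at k). Boundary: u_0 = 0, u_8 = 1. Recurrence: u_k = 4/15·u_{k+1} + 11/15·u_{k-1} for 1 ≤ k ≤ 7. Try u_k = A + B·r^k with r = q/p = (11/15)/(4/15) = 11/4. Substitution satisfies the recurrence; boundary conditions give:
  u_k = (1 − r^k) / (1 − r^N) = (1 − (11/4)^6) / (1 − (11/4)^8) = 269328/2040889.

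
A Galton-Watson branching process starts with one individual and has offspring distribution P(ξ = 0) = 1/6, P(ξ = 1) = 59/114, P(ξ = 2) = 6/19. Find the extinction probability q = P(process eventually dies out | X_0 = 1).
q = 19/36

The pgf is f(s) = 1/6 + 59/114·s + 6/19·s². The extinction probability q is the smallest fixed point of f in [0, 1]. Setting s = f(s):
  6/19·s² + (59/114 − 1)·s + 1/6 = 0
  6/19·s² − (1/6 + 6/19)·s + 1/6 = 0
which factors as (s − 1)·(6/19·s − 1/6) = 0, giving roots s = 1 and s = (1/6)/(6/19) = 19/36.
Mean offspring μ = 59/114 + 2·6/19 = 131/114 > 1 (supercritical), so q < 1. The extinction probability is the smaller root: q = (1/6)/(6/19) = 19/36.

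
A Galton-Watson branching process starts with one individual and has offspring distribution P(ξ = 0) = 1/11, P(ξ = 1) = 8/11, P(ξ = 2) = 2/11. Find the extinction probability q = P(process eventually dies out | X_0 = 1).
q = 1/2

The pgf is f(s) = 1/11 + 8/11·s + 2/11·s². The extinction probability q is the smallest fixed point of f in [0, 1]. Setting s = f(s):
  2/11·s² + (8/11 − 1)·s + 1/11 = 0
  2/11·s² − (1/11 + 2/11)·s + 1/11 = 0
which factors as (s − 1)·(2/11·s − 1/11) = 0, giving roots s = 1 and s = (1/11)/(2/11) = 1/2.
Mean offspring μ = 8/11 + 2·2/11 = 12/11 > 1 (supercritical), so q < 1. The extinction probability is the smaller root: q = (1/11)/(2/11) = 1/2.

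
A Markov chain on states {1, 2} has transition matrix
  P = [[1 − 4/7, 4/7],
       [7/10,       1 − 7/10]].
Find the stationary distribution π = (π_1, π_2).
π_1 = 49/89, π_2 = 40/89

Solve πP = π with π_1 + π_2 = 1. From πP = π: π_1 · (1 − 4/7) + π_2 · 7/10 = π_1 ⇒ π_2 · 7/10 = π_1 · 4/7 ⇒ π_2/π_1 = (4/7)/(7/10) = 40/49. Together with π_1 + π_2 = 1:
  π_1 = (7/10)/(4/7 + 7/10) = (7/10)/(89/70) = 49/89,
  π_2 = (4/7)/(4/7 + 7/10) = (4/7)/(89/70) = 40/89.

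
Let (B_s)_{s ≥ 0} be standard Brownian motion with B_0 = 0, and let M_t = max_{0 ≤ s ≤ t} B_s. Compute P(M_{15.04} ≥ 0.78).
P(M_{15.04} ≥ 0.78) = 2·P(B_{15.04} ≥ 0.78) = 2(1 − Φ(0.78/√15.04)) ≈ 0.8406

By the reflection principle for Brownian motion, P(M_t ≥ a) = 2 · P(B_t ≥ a) for a ≥ 0. Since B_t ~ N(0, t), P(B_t ≥ 0.78) = 1 − Φ(0.78/√t) = 1 − Φ(0.78/√15.04) = 1 − Φ(0.2011). So
  P(M_{15.04} ≥ 0.78) = 2(1 − Φ(0.2011)) ≈ 0.8406.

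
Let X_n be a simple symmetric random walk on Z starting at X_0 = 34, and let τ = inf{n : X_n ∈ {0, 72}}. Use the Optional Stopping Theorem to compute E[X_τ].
E[X_τ] = 34

X_n is a martingale and τ is a bounded-mean stopping time (indeed τ is finite a.s. with bounded expectation since the walk is in a bounded region). By the OST, E[X_τ] = E[X_0] = 34. Equivalently: E[X_τ] = 72 · P(hit 72 first) + 0 · P(hit 0 first) = 72 · (34/72) = 34.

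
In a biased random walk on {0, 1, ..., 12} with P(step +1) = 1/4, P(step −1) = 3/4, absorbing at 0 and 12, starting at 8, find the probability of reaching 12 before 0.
P(hit 12 before 0) = (1 − (3)^8) / (1 − (3)^12) = 82/6643

Let u_k denote P(reach 12 before 0 | start at k). Boundary: u_0 = 0, u_12 = 1. Recurrence: u_k = 1/4·u_{k+1} + 3/4·u_{k-1} for 1 ≤ k ≤ 11. Try u_k = A + B·r^k with r = q/p = (3/4)/(1/4) = 3. Substitution satisfies the recurrence; boundary conditions give:
  u_k = (1 − r^k) / (1 − r^N) = (1 − (3)^8) / (1 − (3)^12) = 82/6643.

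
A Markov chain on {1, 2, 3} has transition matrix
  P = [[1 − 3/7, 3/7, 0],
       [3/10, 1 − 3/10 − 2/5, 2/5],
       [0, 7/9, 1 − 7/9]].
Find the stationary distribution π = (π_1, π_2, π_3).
π = (49/155, 14/31, 36/155)

This is a birth-death chain on three states, which satisfies detailed balance: π_1 · P_{12} = π_2 · P_{21} and π_2 · P_{23} = π_3 · P_{32}.
From π_1 · 3/7 = π_2 · 3/10: π_2/π_1 = (3/7)/(3/10) = 10/7.
From π_2 · 2/5 = π_3 · 7/9: π_3/π_2 = (2/5)/(7/9) = 18/35.
Take π_1 proportional to 1; then unnormalized π = (1, 10/7, 36/49). Normalize by dividing by the sum 155/49:
  π = (49/155, 14/31, 36/155).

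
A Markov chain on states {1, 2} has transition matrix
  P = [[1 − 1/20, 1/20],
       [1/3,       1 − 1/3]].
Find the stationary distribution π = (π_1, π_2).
π_1 = 20/23, π_2 = 3/23

Solve πP = π with π_1 + π_2 = 1. From πP = π: π_1 · (1 − 1/20) + π_2 · 1/3 = π_1 ⇒ π_2 · 1/3 = π_1 · 1/20 ⇒ π_2/π_1 = (1/20)/(1/3) = 3/20. Together with π_1 + π_2 = 1:
  π_1 = (1/3)/(1/20 + 1/3) = (1/3)/(23/60) = 20/23,
  π_2 = (1/20)/(1/20 + 1/3) = (1/20)/(23/60) = 3/23.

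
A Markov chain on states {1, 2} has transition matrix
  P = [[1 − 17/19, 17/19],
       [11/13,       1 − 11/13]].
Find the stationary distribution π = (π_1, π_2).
π_1 = 209/430, π_2 = 221/430

Solve πP = π with π_1 + π_2 = 1. From πP = π: π_1 · (1 − 17/19) + π_2 · 11/13 = π_1 ⇒ π_2 · 11/13 = π_1 · 17/19 ⇒ π_2/π_1 = (17/19)/(11/13) = 221/209. Together with π_1 + π_2 = 1:
  π_1 = (11/13)/(17/19 + 11/13) = (11/13)/(430/247) = 209/430,
  π_2 = (17/19)/(17/19 + 11/13) = (17/19)/(430/247) = 221/430.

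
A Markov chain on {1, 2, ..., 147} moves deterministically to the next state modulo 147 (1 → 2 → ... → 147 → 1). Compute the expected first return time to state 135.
E[T_135 | X_0 = 135] = 147

The chain cycles deterministically, so starting at state 135 it returns in exactly 147 steps. Equivalently, the stationary distribution is uniform π_j = 1/147 for every state j, so by Kac's formula E[T_135] = 1/π_135 = 147.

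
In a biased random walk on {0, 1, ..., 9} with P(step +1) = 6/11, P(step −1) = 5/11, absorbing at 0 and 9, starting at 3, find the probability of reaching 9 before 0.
P(hit 9 before 0) = (1 − (5/6)^3) / (1 − (5/6)^9) = 46656/89281

Let u_k denote P(reach 9 before 0 | start at k). Boundary: u_0 = 0, u_9 = 1. Recurrence: u_k = 6/11·u_{k+1} + 5/11·u_{k-1} for 1 ≤ k ≤ 8. Try u_k = A + B·r^k with r = q/p = (5/11)/(6/11) = 5/6. Substitution satisfies the recurrence; boundary conditions give:
  u_k = (1 − r^k) / (1 − r^N) = (1 − (5/6)^3) / (1 − (5/6)^9) = 46656/89281.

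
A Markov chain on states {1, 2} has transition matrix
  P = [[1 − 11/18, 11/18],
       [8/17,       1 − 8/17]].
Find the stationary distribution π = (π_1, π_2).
π_1 = 144/331, π_2 = 187/331

Solve πP = π with π_1 + π_2 = 1. From πP = π: π_1 · (1 − 11/18) + π_2 · 8/17 = π_1 ⇒ π_2 · 8/17 = π_1 · 11/18 ⇒ π_2/π_1 = (11/18)/(8/17) = 187/144. Together with π_1 + π_2 = 1:
  π_1 = (8/17)/(11/18 + 8/17) = (8/17)/(331/306) = 144/331,
  π_2 = (11/18)/(11/18 + 8/17) = (11/18)/(331/306) = 187/331.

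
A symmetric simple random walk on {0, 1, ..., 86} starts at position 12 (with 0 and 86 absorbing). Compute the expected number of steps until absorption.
E[τ | X_0 = 12] = 888

Let v_k = E[τ | X_0 = k]. Boundary: v_0 = v_86 = 0. Recurrence: v_k = 1 + (v_{k-1} + v_{k+1})/2 for 1 ≤ k ≤ 85. The particular solution to v_k − (v_{k-1} + v_{k+1})/2 = 1 is v_k = −k^2. Adding homogeneous solution A + B k and matching boundaries gives v_k = k (86 − k). Substituting k = 12: v_12 = 12 · 74 = 888.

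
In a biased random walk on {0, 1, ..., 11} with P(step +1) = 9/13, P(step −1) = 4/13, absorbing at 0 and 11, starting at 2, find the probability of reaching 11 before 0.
P(hit 11 before 0) = (1 − (4/9)^2) / (1 − (4/9)^11) = 5036466357/6275373061

Let u_k denote P(reach 11 before 0 | start at k). Boundary: u_0 = 0, u_11 = 1. Recurrence: u_k = 9/13·u_{k+1} + 4/13·u_{k-1} for 1 ≤ k ≤ 10. Try u_k = A + B·r^k with r = q/p = (4/13)/(9/13) = 4/9. Substitution satisfies the recurrence; boundary conditions give:
  u_k = (1 − r^k) / (1 − r^N) = (1 − (4/9)^2) / (1 − (4/9)^11) = 5036466357/6275373061.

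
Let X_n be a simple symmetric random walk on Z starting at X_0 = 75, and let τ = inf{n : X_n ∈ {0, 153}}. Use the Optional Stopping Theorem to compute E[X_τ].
E[X_τ] = 75

X_n is a martingale and τ is a bounded-mean stopping time (indeed τ is finite a.s. with bounded expectation since the walk is in a bounded region). By the OST, E[X_τ] = E[X_0] = 75. Equivalently: E[X_τ] = 153 · P(hit 153 first) + 0 · P(hit 0 first) = 153 · (75/153) = 75.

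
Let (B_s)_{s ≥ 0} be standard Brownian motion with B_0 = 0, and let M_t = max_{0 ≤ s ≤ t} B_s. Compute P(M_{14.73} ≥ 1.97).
P(M_{14.73} ≥ 1.97) = 2·P(B_{14.73} ≥ 1.97) = 2(1 − Φ(1.97/√14.73)) ≈ 0.6077

By the reflection principle for Brownian motion, P(M_t ≥ a) = 2 · P(B_t ≥ a) for a ≥ 0. Since B_t ~ N(0, t), P(B_t ≥ 1.97) = 1 − Φ(1.97/√t) = 1 − Φ(1.97/√14.73) = 1 − Φ(0.5133). So
  P(M_{14.73} ≥ 1.97) = 2(1 − Φ(0.5133)) ≈ 0.6077.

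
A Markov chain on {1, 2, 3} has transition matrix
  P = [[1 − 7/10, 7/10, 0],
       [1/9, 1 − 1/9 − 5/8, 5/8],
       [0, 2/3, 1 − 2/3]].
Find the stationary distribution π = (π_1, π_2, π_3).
π = (160/2113, 1008/2113, 945/2113)

This is a birth-death chain on three states, which satisfies detailed balance: π_1 · P_{12} = π_2 · P_{21} and π_2 · P_{23} = π_3 · P_{32}.
From π_1 · 7/10 = π_2 · 1/9: π_2/π_1 = (7/10)/(1/9) = 63/10.
From π_2 · 5/8 = π_3 · 2/3: π_3/π_2 = (5/8)/(2/3) = 15/16.
Take π_1 proportional to 1; then unnormalized π = (1, 63/10, 189/32). Normalize by dividing by the sum 2113/160:
  π = (160/2113, 1008/2113, 945/2113).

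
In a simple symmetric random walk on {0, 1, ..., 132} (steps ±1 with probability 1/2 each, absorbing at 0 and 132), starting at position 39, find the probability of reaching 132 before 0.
P(hit 132 before 0) = 39/132 = 13/44

Let u_k = P(hit 132 before 0 | start at k). Then u_0 = 0, u_132 = 1, and u_k = u_{k-1}/2 + u_{k+1}/2 for 1 ≤ k ≤ 131. This harmonic recurrence is solved by u_k = k/132, giving u_39 = 39/132 = 13/44.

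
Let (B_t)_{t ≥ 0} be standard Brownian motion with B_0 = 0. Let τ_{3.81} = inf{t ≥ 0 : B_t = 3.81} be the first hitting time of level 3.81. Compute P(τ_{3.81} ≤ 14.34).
P(τ_{3.81} ≤ 14.34) = 2(1 − Φ(3.81/√14.34)) = 2(1 − Φ(1.0061)) ≈ 0.3144

By the reflection principle for standard BM, P(τ_b ≤ t) = 2 · P(B_t ≥ b). Since B_t ~ N(0, t), P(B_t ≥ 3.81) = 1 − Φ(3.81/√t) = 1 − Φ(3.81/√14.34) = 1 − Φ(1.0061) ≈ 0.15718. Doubling: P(τ_{3.81} ≤ 14.34) ≈ 2 · 0.15718 = 0.31436 ≈ 0.3144.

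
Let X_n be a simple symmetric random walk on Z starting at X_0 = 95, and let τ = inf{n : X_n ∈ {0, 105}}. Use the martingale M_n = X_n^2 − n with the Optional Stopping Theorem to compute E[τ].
E[τ] = 950

M_n = X_n^2 − n is a martingale (since E[X_{n+1}^2 | F_n] = X_n^2 + 1). By OST (τ has finite mean in a bounded region), E[M_τ] = E[M_0] = X_0^2 − 0 = 95^2 = 9025. Also E[M_τ] = E[X_τ^2] − E[τ]. The walk exits at 0 or 105, with P(hit 105 first) = 95/105, so E[X_τ^2] = 105^2 · 95/105 + 0 = 9975. Thus E[τ] = E[X_τ^2] − E[M_τ] = 9975 − 9025 = 950 = 95(105 − 95) = 950.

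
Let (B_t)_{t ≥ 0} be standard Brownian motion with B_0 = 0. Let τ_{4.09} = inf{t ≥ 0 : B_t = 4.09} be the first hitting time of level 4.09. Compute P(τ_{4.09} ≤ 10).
P(τ_{4.09} ≤ 10) = 2(1 − Φ(4.09/√10)) = 2(1 − Φ(1.2934)) ≈ 0.1959

By the reflection principle for standard BM, P(τ_b ≤ t) = 2 · P(B_t ≥ b). Since B_t ~ N(0, t), P(B_t ≥ 4.09) = 1 − Φ(4.09/√t) = 1 − Φ(4.09/√10) = 1 − Φ(1.2934) ≈ 0.09794. Doubling: P(τ_{4.09} ≤ 10) ≈ 2 · 0.09794 = 0.19588 ≈ 0.1959.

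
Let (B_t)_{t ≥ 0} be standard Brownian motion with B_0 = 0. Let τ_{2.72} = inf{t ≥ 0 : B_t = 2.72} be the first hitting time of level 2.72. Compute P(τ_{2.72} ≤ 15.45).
P(τ_{2.72} ≤ 15.45) = 2(1 − Φ(2.72/√15.45)) = 2(1 − Φ(0.6920)) ≈ 0.4889

By the reflection principle for standard BM, P(τ_b ≤ t) = 2 · P(B_t ≥ b). Since B_t ~ N(0, t), P(B_t ≥ 2.72) = 1 − Φ(2.72/√t) = 1 − Φ(2.72/√15.45) = 1 − Φ(0.6920) ≈ 0.24447. Doubling: P(τ_{2.72} ≤ 15.45) ≈ 2 · 0.24447 = 0.48894 ≈ 0.4889.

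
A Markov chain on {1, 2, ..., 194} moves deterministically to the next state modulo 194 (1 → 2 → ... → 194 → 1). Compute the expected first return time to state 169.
E[T_169 | X_0 = 169] = 194

The chain cycles deterministically, so starting at state 169 it returns in exactly 194 steps. Equivalently, the stationary distribution is uniform π_j = 1/194 for every state j, so by Kac's formula E[T_169] = 1/π_169 = 194.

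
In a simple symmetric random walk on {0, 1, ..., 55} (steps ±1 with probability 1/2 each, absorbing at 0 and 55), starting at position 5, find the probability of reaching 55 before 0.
P(hit 55 before 0) = 5/55 = 1/11

Let u_k = P(hit 55 before 0 | start at k). Then u_0 = 0, u_55 = 1, and u_k = u_{k-1}/2 + u_{k+1}/2 for 1 ≤ k ≤ 54. This harmonic recurrence is solved by u_k = k/55, giving u_5 = 5/55 = 1/11.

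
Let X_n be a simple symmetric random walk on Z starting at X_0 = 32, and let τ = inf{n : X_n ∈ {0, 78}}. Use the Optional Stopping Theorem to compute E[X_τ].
E[X_τ] = 32

X_n is a martingale and τ is a bounded-mean stopping time (indeed τ is finite a.s. with bounded expectation since the walk is in a bounded region). By the OST, E[X_τ] = E[X_0] = 32. Equivalently: E[X_τ] = 78 · P(hit 78 first) + 0 · P(hit 0 first) = 78 · (32/78) = 32.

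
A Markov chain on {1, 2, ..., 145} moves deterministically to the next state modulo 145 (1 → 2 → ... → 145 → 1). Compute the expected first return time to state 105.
E[T_105 | X_0 = 105] = 145

The chain cycles deterministically, so starting at state 105 it returns in exactly 145 steps. Equivalently, the stationary distribution is uniform π_j = 1/145 for every state j, so by Kac's formula E[T_105] = 1/π_105 = 145.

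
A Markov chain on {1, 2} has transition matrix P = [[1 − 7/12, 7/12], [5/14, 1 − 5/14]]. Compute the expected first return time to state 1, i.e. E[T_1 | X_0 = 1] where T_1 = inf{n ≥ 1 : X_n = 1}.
E[T_1 | X_0 = 1] = 1/π_1 = 79/30

For an irreducible recurrent Markov chain with stationary distribution π, E[T_i | X_0 = i] = 1/π_i (Kac's formula). Here π_1 = (5/14)/(7/12 + 5/14) = (5/14)/(79/84) = 30/79, so E[T_1 | X_0 = 1] = 1/π_1 = (7/12 + 5/14)/(5/14) = (79/84)/(5/14) = 79/30.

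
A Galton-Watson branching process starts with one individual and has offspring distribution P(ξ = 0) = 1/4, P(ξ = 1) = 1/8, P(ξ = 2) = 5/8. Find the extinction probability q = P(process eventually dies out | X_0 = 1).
q = 2/5

The pgf is f(s) = 1/4 + 1/8·s + 5/8·s². The extinction probability q is the smallest fixed point of f in [0, 1]. Setting s = f(s):
  5/8·s² + (1/8 − 1)·s + 1/4 = 0
  5/8·s² − (1/4 + 5/8)·s + 1/4 = 0
which factors as (s − 1)·(5/8·s − 1/4) = 0, giving roots s = 1 and s = (1/4)/(5/8) = 2/5.
Mean offspring μ = 1/8 + 2·5/8 = 11/8 > 1 (supercritical), so q < 1. The extinction probability is the smaller root: q = (1/4)/(5/8) = 2/5.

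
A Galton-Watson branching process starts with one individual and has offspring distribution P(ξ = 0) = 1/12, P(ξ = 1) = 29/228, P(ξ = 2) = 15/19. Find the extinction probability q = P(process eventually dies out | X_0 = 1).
q = 19/180

The pgf is f(s) = 1/12 + 29/228·s + 15/19·s². The extinction probability q is the smallest fixed point of f in [0, 1]. Setting s = f(s):
  15/19·s² + (29/228 − 1)·s + 1/12 = 0
  15/19·s² − (1/12 + 15/19)·s + 1/12 = 0
which factors as (s − 1)·(15/19·s − 1/12) = 0, giving roots s = 1 and s = (1/12)/(15/19) = 19/180.
Mean offspring μ = 29/228 + 2·15/19 = 389/228 > 1 (supercritical), so q < 1. The extinction probability is the smaller root: q = (1/12)/(15/19) = 19/180.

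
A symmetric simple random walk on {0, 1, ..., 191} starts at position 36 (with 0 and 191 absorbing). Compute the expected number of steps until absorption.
E[τ | X_0 = 36] = 5580

Let v_k = E[τ | X_0 = k]. Boundary: v_0 = v_191 = 0. Recurrence: v_k = 1 + (v_{k-1} + v_{k+1})/2 for 1 ≤ k ≤ 190. The particular solution to v_k − (v_{k-1} + v_{k+1})/2 = 1 is v_k = −k^2. Adding homogeneous solution A + B k and matching boundaries gives v_k = k (191 − k). Substituting k = 36: v_36 = 36 · 155 = 5580.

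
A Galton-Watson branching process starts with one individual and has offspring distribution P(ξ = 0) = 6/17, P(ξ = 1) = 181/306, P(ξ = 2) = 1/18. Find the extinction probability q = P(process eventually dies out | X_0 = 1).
q = 1

Mean offspring μ = 0·6/17 + 1·181/306 + 2·1/18 = 215/306 ≤ 1. For μ ≤ 1 with offspring not concentrated at 1, the Galton-Watson process goes extinct almost surely, so q = 1.
(Algebraic check: The pgf is f(s) = 6/17 + 181/306·s + 1/18·s². The extinction probability q is the smallest fixed point of f in [0, 1]. Setting s = f(s):
  1/18·s² + (181/306 − 1)·s + 6/17 = 0
  1/18·s² − (6/17 + 1/18)·s + 6/17 = 0
which factors as (s − 1)·(1/18·s − 6/17) = 0, giving roots s = 1 and s = (6/17)/(1/18) = 108/17. Since 108/17 ≥ 1, the smallest root in [0, 1] is s = 1.)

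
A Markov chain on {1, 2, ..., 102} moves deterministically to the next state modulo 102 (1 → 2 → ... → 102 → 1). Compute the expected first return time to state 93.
E[T_93 | X_0 = 93] = 102

The chain cycles deterministically, so starting at state 93 it returns in exactly 102 steps. Equivalently, the stationary distribution is uniform π_j = 1/102 for every state j, so by Kac's formula E[T_93] = 1/π_93 = 102.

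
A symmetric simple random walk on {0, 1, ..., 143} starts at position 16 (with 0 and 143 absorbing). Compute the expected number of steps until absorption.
E[τ | X_0 = 16] = 2032

Let v_k = E[τ | X_0 = k]. Boundary: v_0 = v_143 = 0. Recurrence: v_k = 1 + (v_{k-1} + v_{k+1})/2 for 1 ≤ k ≤ 142. The particular solution to v_k − (v_{k-1} + v_{k+1})/2 = 1 is v_k = −k^2. Adding homogeneous solution A + B k and matching boundaries gives v_k = k (143 − k). Substituting k = 16: v_16 = 16 · 127 = 2032.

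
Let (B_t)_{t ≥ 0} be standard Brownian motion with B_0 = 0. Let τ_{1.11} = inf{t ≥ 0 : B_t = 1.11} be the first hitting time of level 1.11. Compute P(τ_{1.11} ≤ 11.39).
P(τ_{1.11} ≤ 11.39) = 2(1 − Φ(1.11/√11.39)) = 2(1 − Φ(0.3289)) ≈ 0.7422

By the reflection principle for standard BM, P(τ_b ≤ t) = 2 · P(B_t ≥ b). Since B_t ~ N(0, t), P(B_t ≥ 1.11) = 1 − Φ(1.11/√t) = 1 − Φ(1.11/√11.39) = 1 − Φ(0.3289) ≈ 0.37112. Doubling: P(τ_{1.11} ≤ 11.39) ≈ 2 · 0.37112 = 0.74224 ≈ 0.7422.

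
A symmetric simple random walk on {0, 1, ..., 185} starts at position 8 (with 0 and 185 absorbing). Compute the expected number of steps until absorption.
E[τ | X_0 = 8] = 1416

Let v_k = E[τ | X_0 = k]. Boundary: v_0 = v_185 = 0. Recurrence: v_k = 1 + (v_{k-1} + v_{k+1})/2 for 1 ≤ k ≤ 184. The particular solution to v_k − (v_{k-1} + v_{k+1})/2 = 1 is v_k = −k^2. Adding homogeneous solution A + B k and matching boundaries gives v_k = k (185 − k). Substituting k = 8: v_8 = 8 · 177 = 1416.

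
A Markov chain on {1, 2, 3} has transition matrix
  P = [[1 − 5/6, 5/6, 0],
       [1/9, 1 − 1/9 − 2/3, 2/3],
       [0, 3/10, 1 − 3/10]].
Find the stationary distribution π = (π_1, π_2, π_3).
π = (6/151, 45/151, 100/151)

This is a birth-death chain on three states, which satisfies detailed balance: π_1 · P_{12} = π_2 · P_{21} and π_2 · P_{23} = π_3 · P_{32}.
From π_1 · 5/6 = π_2 · 1/9: π_2/π_1 = (5/6)/(1/9) = 15/2.
From π_2 · 2/3 = π_3 · 3/10: π_3/π_2 = (2/3)/(3/10) = 20/9.
Take π_1 proportional to 1; then unnormalized π = (1, 15/2, 50/3). Normalize by dividing by the sum 151/6:
  π = (6/151, 45/151, 100/151).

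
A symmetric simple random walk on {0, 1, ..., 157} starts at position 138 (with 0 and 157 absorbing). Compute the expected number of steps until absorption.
E[τ | X_0 = 138] = 2622

Let v_k = E[τ | X_0 = k]. Boundary: v_0 = v_157 = 0. Recurrence: v_k = 1 + (v_{k-1} + v_{k+1})/2 for 1 ≤ k ≤ 156. The particular solution to v_k − (v_{k-1} + v_{k+1})/2 = 1 is v_k = −k^2. Adding homogeneous solution A + B k and matching boundaries gives v_k = k (157 − k). Substituting k = 138: v_138 = 138 · 19 = 2622.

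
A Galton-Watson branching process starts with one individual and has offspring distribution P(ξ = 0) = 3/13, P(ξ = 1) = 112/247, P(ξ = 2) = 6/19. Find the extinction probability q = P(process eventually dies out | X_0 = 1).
q = 19/26

The pgf is f(s) = 3/13 + 112/247·s + 6/19·s². The extinction probability q is the smallest fixed point of f in [0, 1]. Setting s = f(s):
  6/19·s² + (112/247 − 1)·s + 3/13 = 0
  6/19·s² − (3/13 + 6/19)·s + 3/13 = 0
which factors as (s − 1)·(6/19·s − 3/13) = 0, giving roots s = 1 and s = (3/13)/(6/19) = 19/26.
Mean offspring μ = 112/247 + 2·6/19 = 268/247 > 1 (supercritical), so q < 1. The extinction probability is the smaller root: q = (3/13)/(6/19) = 19/26.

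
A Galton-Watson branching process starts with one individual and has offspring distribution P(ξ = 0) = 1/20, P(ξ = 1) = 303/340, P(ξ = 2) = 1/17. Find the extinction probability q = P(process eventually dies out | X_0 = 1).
q = 17/20

The pgf is f(s) = 1/20 + 303/340·s + 1/17·s². The extinction probability q is the smallest fixed point of f in [0, 1]. Setting s = f(s):
  1/17·s² + (303/340 − 1)·s + 1/20 = 0
  1/17·s² − (1/20 + 1/17)·s + 1/20 = 0
which factors as (s − 1)·(1/17·s − 1/20) = 0, giving roots s = 1 and s = (1/20)/(1/17) = 17/20.
Mean offspring μ = 303/340 + 2·1/17 = 343/340 > 1 (supercritical), so q < 1. The extinction probability is the smaller root: q = (1/20)/(1/17) = 17/20.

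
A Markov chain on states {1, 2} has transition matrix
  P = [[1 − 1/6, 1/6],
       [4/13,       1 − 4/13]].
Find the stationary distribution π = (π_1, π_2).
π_1 = 24/37, π_2 = 13/37

Solve πP = π with π_1 + π_2 = 1. From πP = π: π_1 · (1 − 1/6) + π_2 · 4/13 = π_1 ⇒ π_2 · 4/13 = π_1 · 1/6 ⇒ π_2/π_1 = (1/6)/(4/13) = 13/24. Together with π_1 + π_2 = 1:
  π_1 = (4/13)/(1/6 + 4/13) = (4/13)/(37/78) = 24/37,
  π_2 = (1/6)/(1/6 + 4/13) = (1/6)/(37/78) = 13/37.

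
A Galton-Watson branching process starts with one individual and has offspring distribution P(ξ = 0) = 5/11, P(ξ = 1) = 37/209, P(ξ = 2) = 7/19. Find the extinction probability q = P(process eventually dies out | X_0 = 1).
q = 1

Mean offspring μ = 0·5/11 + 1·37/209 + 2·7/19 = 191/209 ≤ 1. For μ ≤ 1 with offspring not concentrated at 1, the Galton-Watson process goes extinct almost surely, so q = 1.
(Algebraic check: The pgf is f(s) = 5/11 + 37/209·s + 7/19·s². The extinction probability q is the smallest fixed point of f in [0, 1]. Setting s = f(s):
  7/19·s² + (37/209 − 1)·s + 5/11 = 0
  7/19·s² − (5/11 + 7/19)·s + 5/11 = 0
which factors as (s − 1)·(7/19·s − 5/11) = 0, giving roots s = 1 and s = (5/11)/(7/19) = 95/77. Since 95/77 ≥ 1, the smallest root in [0, 1] is s = 1.)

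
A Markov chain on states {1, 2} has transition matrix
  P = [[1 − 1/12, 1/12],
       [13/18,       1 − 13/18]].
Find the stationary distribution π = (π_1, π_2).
π_1 = 26/29, π_2 = 3/29

Solve πP = π with π_1 + π_2 = 1. From πP = π: π_1 · (1 − 1/12) + π_2 · 13/18 = π_1 ⇒ π_2 · 13/18 = π_1 · 1/12 ⇒ π_2/π_1 = (1/12)/(13/18) = 3/26. Together with π_1 + π_2 = 1:
  π_1 = (13/18)/(1/12 + 13/18) = (13/18)/(29/36) = 26/29,
  π_2 = (1/12)/(1/12 + 13/18) = (1/12)/(29/36) = 3/29.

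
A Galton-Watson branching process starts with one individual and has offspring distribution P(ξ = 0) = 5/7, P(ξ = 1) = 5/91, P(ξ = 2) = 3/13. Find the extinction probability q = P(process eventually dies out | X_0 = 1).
q = 1

Mean offspring μ = 0·5/7 + 1·5/91 + 2·3/13 = 47/91 ≤ 1. For μ ≤ 1 with offspring not concentrated at 1, the Galton-Watson process goes extinct almost surely, so q = 1.
(Algebraic check: The pgf is f(s) = 5/7 + 5/91·s + 3/13·s². The extinction probability q is the smallest fixed point of f in [0, 1]. Setting s = f(s):
  3/13·s² + (5/91 − 1)·s + 5/7 = 0
  3/13·s² − (5/7 + 3/13)·s + 5/7 = 0
which factors as (s − 1)·(3/13·s − 5/7) = 0, giving roots s = 1 and s = (5/7)/(3/13) = 65/21. Since 65/21 ≥ 1, the smallest root in [0, 1] is s = 1.)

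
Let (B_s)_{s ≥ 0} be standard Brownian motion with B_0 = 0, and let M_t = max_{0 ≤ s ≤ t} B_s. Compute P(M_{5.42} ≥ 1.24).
P(M_{5.42} ≥ 1.24) = 2·P(B_{5.42} ≥ 1.24) = 2(1 − Φ(1.24/√5.42)) ≈ 0.5943

By the reflection principle for Brownian motion, P(M_t ≥ a) = 2 · P(B_t ≥ a) for a ≥ 0. Since B_t ~ N(0, t), P(B_t ≥ 1.24) = 1 − Φ(1.24/√t) = 1 − Φ(1.24/√5.42) = 1 − Φ(0.5326). So
  P(M_{5.42} ≥ 1.24) = 2(1 − Φ(0.5326)) ≈ 0.5943.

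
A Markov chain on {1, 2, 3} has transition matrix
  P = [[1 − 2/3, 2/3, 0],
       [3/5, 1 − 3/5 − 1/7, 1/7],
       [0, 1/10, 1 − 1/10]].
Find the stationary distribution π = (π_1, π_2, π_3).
π = (63/233, 70/233, 100/233)

This is a birth-death chain on three states, which satisfies detailed balance: π_1 · P_{12} = π_2 · P_{21} and π_2 · P_{23} = π_3 · P_{32}.
From π_1 · 2/3 = π_2 · 3/5: π_2/π_1 = (2/3)/(3/5) = 10/9.
From π_2 · 1/7 = π_3 · 1/10: π_3/π_2 = (1/7)/(1/10) = 10/7.
Take π_1 proportional to 1; then unnormalized π = (1, 10/9, 100/63). Normalize by dividing by the sum 233/63:
  π = (63/233, 70/233, 100/233).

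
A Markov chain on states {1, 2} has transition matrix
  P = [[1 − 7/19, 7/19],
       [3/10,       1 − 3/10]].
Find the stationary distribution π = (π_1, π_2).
π_1 = 57/127, π_2 = 70/127

Solve πP = π with π_1 + π_2 = 1. From πP = π: π_1 · (1 − 7/19) + π_2 · 3/10 = π_1 ⇒ π_2 · 3/10 = π_1 · 7/19 ⇒ π_2/π_1 = (7/19)/(3/10) = 70/57. Together with π_1 + π_2 = 1:
  π_1 = (3/10)/(7/19 + 3/10) = (3/10)/(127/190) = 57/127,
  π_2 = (7/19)/(7/19 + 3/10) = (7/19)/(127/190) = 70/127.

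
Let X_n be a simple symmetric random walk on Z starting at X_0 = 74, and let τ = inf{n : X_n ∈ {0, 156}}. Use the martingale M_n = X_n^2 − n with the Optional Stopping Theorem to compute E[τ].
E[τ] = 6068

M_n = X_n^2 − n is a martingale (since E[X_{n+1}^2 | F_n] = X_n^2 + 1). By OST (τ has finite mean in a bounded region), E[M_τ] = E[M_0] = X_0^2 − 0 = 74^2 = 5476. Also E[M_τ] = E[X_τ^2] − E[τ]. The walk exits at 0 or 156, with P(hit 156 first) = 74/156, so E[X_τ^2] = 156^2 · 74/156 + 0 = 11544. Thus E[τ] = E[X_τ^2] − E[M_τ] = 11544 − 5476 = 6068 = 74(156 − 74) = 6068.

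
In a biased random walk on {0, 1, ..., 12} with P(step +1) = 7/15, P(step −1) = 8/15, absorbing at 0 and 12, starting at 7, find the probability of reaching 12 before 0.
P(hit 12 before 0) = (1 − (8/7)^7) / (1 − (8/7)^12) = 21405546463/54878189535

Let u_k denote P(reach 12 before 0 | start at k). Boundary: u_0 = 0, u_12 = 1. Recurrence: u_k = 7/15·u_{k+1} + 8/15·u_{k-1} for 1 ≤ k ≤ 11. Try u_k = A + B·r^k with r = q/p = (8/15)/(7/15) = 8/7. Substitution satisfies the recurrence; boundary conditions give:
  u_k = (1 − r^k) / (1 − r^N) = (1 − (8/7)^7) / (1 − (8/7)^12) = 21405546463/54878189535.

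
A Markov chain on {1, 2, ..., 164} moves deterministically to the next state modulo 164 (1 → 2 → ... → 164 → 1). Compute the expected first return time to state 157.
E[T_157 | X_0 = 157] = 164

The chain cycles deterministically, so starting at state 157 it returns in exactly 164 steps. Equivalently, the stationary distribution is uniform π_j = 1/164 for every state j, so by Kac's formula E[T_157] = 1/π_157 = 164.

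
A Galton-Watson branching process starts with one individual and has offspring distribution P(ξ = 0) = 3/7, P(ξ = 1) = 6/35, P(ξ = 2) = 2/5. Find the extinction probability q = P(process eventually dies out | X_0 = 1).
q = 1

Mean offspring μ = 0·3/7 + 1·6/35 + 2·2/5 = 34/35 ≤ 1. For μ ≤ 1 with offspring not concentrated at 1, the Galton-Watson process goes extinct almost surely, so q = 1.
(Algebraic check: The pgf is f(s) = 3/7 + 6/35·s + 2/5·s². The extinction probability q is the smallest fixed point of f in [0, 1]. Setting s = f(s):
  2/5·s² + (6/35 − 1)·s + 3/7 = 0
  2/5·s² − (3/7 + 2/5)·s + 3/7 = 0
which factors as (s − 1)·(2/5·s − 3/7) = 0, giving roots s = 1 and s = (3/7)/(2/5) = 15/14. Since 15/14 ≥ 1, the smallest root in [0, 1] is s = 1.)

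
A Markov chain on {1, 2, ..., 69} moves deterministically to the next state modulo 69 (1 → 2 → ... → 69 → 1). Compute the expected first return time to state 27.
E[T_27 | X_0 = 27] = 69

The chain cycles deterministically, so starting at state 27 it returns in exactly 69 steps. Equivalently, the stationary distribution is uniform π_j = 1/69 for every state j, so by Kac's formula E[T_27] = 1/π_27 = 69.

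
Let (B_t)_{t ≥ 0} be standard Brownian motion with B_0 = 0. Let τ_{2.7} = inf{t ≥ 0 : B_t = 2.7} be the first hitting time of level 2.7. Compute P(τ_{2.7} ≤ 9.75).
P(τ_{2.7} ≤ 9.75) = 2(1 − Φ(2.7/√9.75)) = 2(1 − Φ(0.8647)) ≈ 0.3872

By the reflection principle for standard BM, P(τ_b ≤ t) = 2 · P(B_t ≥ b). Since B_t ~ N(0, t), P(B_t ≥ 2.7) = 1 − Φ(2.7/√t) = 1 − Φ(2.7/√9.75) = 1 − Φ(0.8647) ≈ 0.19360. Doubling: P(τ_{2.7} ≤ 9.75) ≈ 2 · 0.19360 = 0.38720 ≈ 0.3872.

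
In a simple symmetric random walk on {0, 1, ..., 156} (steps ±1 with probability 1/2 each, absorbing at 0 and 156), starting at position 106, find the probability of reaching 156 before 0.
P(hit 156 before 0) = 106/156 = 53/78

Let u_k = P(hit 156 before 0 | start at k). Then u_0 = 0, u_156 = 1, and u_k = u_{k-1}/2 + u_{k+1}/2 for 1 ≤ k ≤ 155. This harmonic recurrence is solved by u_k = k/156, giving u_106 = 106/156 = 53/78.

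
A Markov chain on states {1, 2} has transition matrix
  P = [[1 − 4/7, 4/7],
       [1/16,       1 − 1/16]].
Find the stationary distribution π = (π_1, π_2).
π_1 = 7/71, π_2 = 64/71

Solve πP = π with π_1 + π_2 = 1. From πP = π: π_1 · (1 − 4/7) + π_2 · 1/16 = π_1 ⇒ π_2 · 1/16 = π_1 · 4/7 ⇒ π_2/π_1 = (4/7)/(1/16) = 64/7. Together with π_1 + π_2 = 1:
  π_1 = (1/16)/(4/7 + 1/16) = (1/16)/(71/112) = 7/71,
  π_2 = (4/7)/(4/7 + 1/16) = (4/7)/(71/112) = 64/71.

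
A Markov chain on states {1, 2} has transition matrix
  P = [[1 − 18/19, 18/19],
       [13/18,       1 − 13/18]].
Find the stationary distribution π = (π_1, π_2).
π_1 = 247/571, π_2 = 324/571

Solve πP = π with π_1 + π_2 = 1. From πP = π: π_1 · (1 − 18/19) + π_2 · 13/18 = π_1 ⇒ π_2 · 13/18 = π_1 · 18/19 ⇒ π_2/π_1 = (18/19)/(13/18) = 324/247. Together with π_1 + π_2 = 1:
  π_1 = (13/18)/(18/19 + 13/18) = (13/18)/(571/342) = 247/571,
  π_2 = (18/19)/(18/19 + 13/18) = (18/19)/(571/342) = 324/571.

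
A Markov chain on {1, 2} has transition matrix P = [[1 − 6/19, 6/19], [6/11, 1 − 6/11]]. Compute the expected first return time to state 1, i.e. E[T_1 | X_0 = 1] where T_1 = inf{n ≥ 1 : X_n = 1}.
E[T_1 | X_0 = 1] = 1/π_1 = 30/19

For an irreducible recurrent Markov chain with stationary distribution π, E[T_i | X_0 = i] = 1/π_i (Kac's formula). Here π_1 = (6/11)/(6/19 + 6/11) = (6/11)/(180/209) = 19/30, so E[T_1 | X_0 = 1] = 1/π_1 = (6/19 + 6/11)/(6/11) = (180/209)/(6/11) = 30/19.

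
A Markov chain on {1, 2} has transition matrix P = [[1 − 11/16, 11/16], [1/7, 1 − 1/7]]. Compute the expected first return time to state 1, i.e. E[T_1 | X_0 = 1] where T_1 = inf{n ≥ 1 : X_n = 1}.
E[T_1 | X_0 = 1] = 1/π_1 = 93/16

For an irreducible recurrent Markov chain with stationary distribution π, E[T_i | X_0 = i] = 1/π_i (Kac's formula). Here π_1 = (1/7)/(11/16 + 1/7) = (1/7)/(93/112) = 16/93, so E[T_1 | X_0 = 1] = 1/π_1 = (11/16 + 1/7)/(1/7) = (93/112)/(1/7) = 93/16.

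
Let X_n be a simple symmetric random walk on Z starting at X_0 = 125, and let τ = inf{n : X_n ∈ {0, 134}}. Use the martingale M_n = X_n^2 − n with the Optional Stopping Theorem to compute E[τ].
E[τ] = 1125

M_n = X_n^2 − n is a martingale (since E[X_{n+1}^2 | F_n] = X_n^2 + 1). By OST (τ has finite mean in a bounded region), E[M_τ] = E[M_0] = X_0^2 − 0 = 125^2 = 15625. Also E[M_τ] = E[X_τ^2] − E[τ]. The walk exits at 0 or 134, with P(hit 134 first) = 125/134, so E[X_τ^2] = 134^2 · 125/134 + 0 = 16750. Thus E[τ] = E[X_τ^2] − E[M_τ] = 16750 − 15625 = 1125 = 125(134 − 125) = 1125.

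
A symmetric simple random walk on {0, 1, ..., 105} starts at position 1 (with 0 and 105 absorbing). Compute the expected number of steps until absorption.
E[τ | X_0 = 1] = 104

Let v_k = E[τ | X_0 = k]. Boundary: v_0 = v_105 = 0. Recurrence: v_k = 1 + (v_{k-1} + v_{k+1})/2 for 1 ≤ k ≤ 104. The particular solution to v_k − (v_{k-1} + v_{k+1})/2 = 1 is v_k = −k^2. Adding homogeneous solution A + B k and matching boundaries gives v_k = k (105 − k). Substituting k = 1: v_1 = 1 · 104 = 104.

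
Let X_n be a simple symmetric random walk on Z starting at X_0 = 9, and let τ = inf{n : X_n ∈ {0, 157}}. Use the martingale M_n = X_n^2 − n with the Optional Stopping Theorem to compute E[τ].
E[τ] = 1332

M_n = X_n^2 − n is a martingale (since E[X_{n+1}^2 | F_n] = X_n^2 + 1). By OST (τ has finite mean in a bounded region), E[M_τ] = E[M_0] = X_0^2 − 0 = 9^2 = 81. Also E[M_τ] = E[X_τ^2] − E[τ]. The walk exits at 0 or 157, with P(hit 157 first) = 9/157, so E[X_τ^2] = 157^2 · 9/157 + 0 = 1413. Thus E[τ] = E[X_τ^2] − E[M_τ] = 1413 − 81 = 1332 = 9(157 − 9) = 1332.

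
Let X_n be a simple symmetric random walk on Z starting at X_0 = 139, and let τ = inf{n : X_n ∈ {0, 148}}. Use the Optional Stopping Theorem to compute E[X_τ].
E[X_τ] = 139

X_n is a martingale and τ is a bounded-mean stopping time (indeed τ is finite a.s. with bounded expectation since the walk is in a bounded region). By the OST, E[X_τ] = E[X_0] = 139. Equivalently: E[X_τ] = 148 · P(hit 148 first) + 0 · P(hit 0 first) = 148 · (139/148) = 139.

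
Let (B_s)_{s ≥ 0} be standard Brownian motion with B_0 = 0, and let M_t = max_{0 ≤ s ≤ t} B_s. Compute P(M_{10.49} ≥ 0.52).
P(M_{10.49} ≥ 0.52) = 2·P(B_{10.49} ≥ 0.52) = 2(1 − Φ(0.52/√10.49)) ≈ 0.8724

By the reflection principle for Brownian motion, P(M_t ≥ a) = 2 · P(B_t ≥ a) for a ≥ 0. Since B_t ~ N(0, t), P(B_t ≥ 0.52) = 1 − Φ(0.52/√t) = 1 − Φ(0.52/√10.49) = 1 − Φ(0.1606). So
  P(M_{10.49} ≥ 0.52) = 2(1 − Φ(0.1606)) ≈ 0.8724.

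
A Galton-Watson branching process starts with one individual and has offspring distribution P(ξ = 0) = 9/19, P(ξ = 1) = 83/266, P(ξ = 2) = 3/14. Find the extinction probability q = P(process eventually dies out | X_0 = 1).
q = 1

Mean offspring μ = 0·9/19 + 1·83/266 + 2·3/14 = 197/266 ≤ 1. For μ ≤ 1 with offspring not concentrated at 1, the Galton-Watson process goes extinct almost surely, so q = 1.
(Algebraic check: The pgf is f(s) = 9/19 + 83/266·s + 3/14·s². The extinction probability q is the smallest fixed point of f in [0, 1]. Setting s = f(s):
  3/14·s² + (83/266 − 1)·s + 9/19 = 0
  3/14·s² − (9/19 + 3/14)·s + 9/19 = 0
which factors as (s − 1)·(3/14·s − 9/19) = 0, giving roots s = 1 and s = (9/19)/(3/14) = 42/19. Since 42/19 ≥ 1, the smallest root in [0, 1] is s = 1.)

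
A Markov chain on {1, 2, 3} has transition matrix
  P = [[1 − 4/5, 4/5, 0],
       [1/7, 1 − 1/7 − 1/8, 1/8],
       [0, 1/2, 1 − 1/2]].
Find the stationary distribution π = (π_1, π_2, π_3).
π = (1/8, 7/10, 7/40)

This is a birth-death chain on three states, which satisfies detailed balance: π_1 · P_{12} = π_2 · P_{21} and π_2 · P_{23} = π_3 · P_{32}.
From π_1 · 4/5 = π_2 · 1/7: π_2/π_1 = (4/5)/(1/7) = 28/5.
From π_2 · 1/8 = π_3 · 1/2: π_3/π_2 = (1/8)/(1/2) = 1/4.
Take π_1 proportional to 1; then unnormalized π = (1, 28/5, 7/5). Normalize by dividing by the sum 8:
  π = (1/8, 7/10, 7/40).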